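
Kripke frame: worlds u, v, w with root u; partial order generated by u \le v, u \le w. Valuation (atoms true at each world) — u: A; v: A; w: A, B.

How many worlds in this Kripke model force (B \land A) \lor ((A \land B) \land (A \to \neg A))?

1

u: does not force it — u \nVdash (B \land A) \lor ((A \land B) \land (A \to \neg A)): neither disjunct is forced at u.
v: does not force it — v \nVdash (B \land A) \lor ((A \land B) \land (A \to \neg A)): neither disjunct is forced at v.
w: forces it.
Worlds forcing the formula: {w}.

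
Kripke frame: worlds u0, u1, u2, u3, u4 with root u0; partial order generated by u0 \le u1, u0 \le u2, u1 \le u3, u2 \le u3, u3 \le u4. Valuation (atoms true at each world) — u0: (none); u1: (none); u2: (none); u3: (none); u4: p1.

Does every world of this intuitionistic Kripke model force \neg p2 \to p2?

No

Not every world: u0 \nVdash \neg p2 \to p2.
u0 \nVdash \neg p2 \to p2: already at u0 itself, u0 \Vdash \neg p2 but u0 \nVdash p2.
u0 lacks atom p2, so u0 \nVdash p2.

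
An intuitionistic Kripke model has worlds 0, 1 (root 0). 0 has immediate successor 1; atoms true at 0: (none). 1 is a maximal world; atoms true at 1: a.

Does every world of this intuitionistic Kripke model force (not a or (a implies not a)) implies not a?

0 forces (not a or (a implies not a)) implies not a vacuously: no world accessible from 0 forces the antecedent not a or (a implies not a).
Since the root 0 forces (not a or (a implies not a)) implies not a and forcing is persistent (monotone upward), every world forces it.

Yes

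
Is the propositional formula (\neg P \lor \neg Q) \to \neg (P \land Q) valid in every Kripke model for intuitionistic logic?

This is a constructively valid De Morgan direction (disjunction of negations to negated conjunction), which is intuitionistically derivable.
If \neg P holds at a world then no accessible world forces P, hence none forces P \land Q; likewise for \neg Q.

Yes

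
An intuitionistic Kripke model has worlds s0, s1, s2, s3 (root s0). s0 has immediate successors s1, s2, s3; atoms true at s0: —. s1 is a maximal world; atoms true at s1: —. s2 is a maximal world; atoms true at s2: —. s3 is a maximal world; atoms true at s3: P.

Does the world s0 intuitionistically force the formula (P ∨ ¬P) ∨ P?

No

s0 ⊮ (P ∨ ¬P) ∨ P: neither disjunct is forced at s0.
s0 ⊮ P ∨ ¬P: neither disjunct is forced at s0.
s0 lacks atom P, so s0 ⊮ P.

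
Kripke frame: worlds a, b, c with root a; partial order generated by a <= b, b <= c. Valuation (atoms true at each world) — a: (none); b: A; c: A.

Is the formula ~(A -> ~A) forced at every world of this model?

Yes

a ||- ~(A -> ~A): no world accessible from a forces A -> ~A.
Since the root a forces ~(A -> ~A) and forcing is persistent (monotone upward), every world forces it.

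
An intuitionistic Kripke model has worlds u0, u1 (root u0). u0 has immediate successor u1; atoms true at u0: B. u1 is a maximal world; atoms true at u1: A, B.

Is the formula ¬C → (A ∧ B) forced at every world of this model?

Not every world: u0 ⊮ ¬C → (A ∧ B).
u0 ⊮ ¬C → (A ∧ B): already at u0 itself, u0 ⊩ ¬C but u0 ⊮ A ∧ B.
u0 ⊮ A ∧ B since u0 fails A.

No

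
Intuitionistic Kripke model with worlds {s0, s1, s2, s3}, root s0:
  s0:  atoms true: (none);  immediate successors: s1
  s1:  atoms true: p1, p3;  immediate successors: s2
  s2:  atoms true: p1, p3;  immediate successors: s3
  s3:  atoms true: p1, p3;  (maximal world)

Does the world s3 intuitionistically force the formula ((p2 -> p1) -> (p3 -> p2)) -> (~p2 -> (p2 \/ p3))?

s3 ||- ((p2 -> p1) -> (p3 -> p2)) -> (~p2 -> (p2 \/ p3)) vacuously: no world accessible from s3 forces the antecedent (p2 -> p1) -> (p3 -> p2).

Yes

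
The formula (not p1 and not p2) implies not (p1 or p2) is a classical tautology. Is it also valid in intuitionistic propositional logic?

Yes

This is a constructively valid De Morgan direction (conjunction of negations to negated disjunction), which is intuitionistically derivable.
If both not p1 and not p2 hold at a world, no accessible world forces p1 or forces p2, so none forces p1 or p2.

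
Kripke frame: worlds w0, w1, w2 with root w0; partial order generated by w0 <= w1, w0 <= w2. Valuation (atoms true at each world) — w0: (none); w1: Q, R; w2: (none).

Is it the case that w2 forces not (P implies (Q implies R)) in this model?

No

w2 does not force not (P implies (Q implies R)) since w2 is accessible from w2 and w2 forces P implies (Q implies R).
w2 forces P implies (Q implies R) vacuously: no world accessible from w2 forces the antecedent P.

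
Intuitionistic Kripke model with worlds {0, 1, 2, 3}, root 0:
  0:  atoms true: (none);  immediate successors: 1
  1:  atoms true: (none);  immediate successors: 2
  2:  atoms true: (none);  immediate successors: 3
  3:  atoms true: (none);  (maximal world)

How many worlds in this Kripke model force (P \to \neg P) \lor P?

4

0: forces it.
1: forces it.
2: forces it.
3: forces it.
Worlds forcing the formula: {0, 1, 2, 3}.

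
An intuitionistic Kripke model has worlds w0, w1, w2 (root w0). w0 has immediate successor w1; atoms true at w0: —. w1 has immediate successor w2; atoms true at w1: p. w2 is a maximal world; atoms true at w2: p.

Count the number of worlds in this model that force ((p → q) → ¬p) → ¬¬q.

w0: does not force it — w0 ⊮ ((p → q) → ¬p) → ¬¬q: already at w0 itself, w0 ⊩ (p → q) → ¬p but w0 ⊮ ¬¬q.
w1: does not force it — w1 ⊮ ((p → q) → ¬p) → ¬¬q: already at w1 itself, w1 ⊩ (p → q) → ¬p but w1 ⊮ ¬¬q.
w2: does not force it.
Worlds forcing the formula: { }.

0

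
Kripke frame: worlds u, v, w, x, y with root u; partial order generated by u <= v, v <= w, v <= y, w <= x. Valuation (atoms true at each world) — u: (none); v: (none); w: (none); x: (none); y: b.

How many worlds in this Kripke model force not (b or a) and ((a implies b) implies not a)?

2

u: does not force it — u does not force not (b or a) and ((a implies b) implies not a) since u fails not (b or a).
v: does not force it.
w: forces it.
x: forces it.
y: does not force it.
Worlds forcing the formula: {w, x}.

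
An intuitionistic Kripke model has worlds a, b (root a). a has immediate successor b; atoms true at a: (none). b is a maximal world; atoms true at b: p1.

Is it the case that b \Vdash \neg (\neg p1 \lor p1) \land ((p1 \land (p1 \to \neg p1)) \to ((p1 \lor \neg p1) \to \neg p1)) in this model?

No

b \nVdash \neg (\neg p1 \lor p1) \land ((p1 \land (p1 \to \neg p1)) \to ((p1 \lor \neg p1) \to \neg p1)) since b fails \neg (\neg p1 \lor p1).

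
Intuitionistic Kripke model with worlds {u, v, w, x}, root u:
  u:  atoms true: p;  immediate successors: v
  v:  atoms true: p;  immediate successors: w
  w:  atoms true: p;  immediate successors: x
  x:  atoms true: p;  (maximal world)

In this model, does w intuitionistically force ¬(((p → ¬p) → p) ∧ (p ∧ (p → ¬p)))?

Yes

w ⊩ ¬(((p → ¬p) → p) ∧ (p ∧ (p → ¬p))): no world accessible from w forces ((p → ¬p) → p) ∧ (p ∧ (p → ¬p)).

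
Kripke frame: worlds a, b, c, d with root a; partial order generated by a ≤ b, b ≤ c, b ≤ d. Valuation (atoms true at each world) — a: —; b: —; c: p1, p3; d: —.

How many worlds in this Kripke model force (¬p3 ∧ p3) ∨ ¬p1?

a: does not force it — a ⊮ (¬p3 ∧ p3) ∨ ¬p1: neither disjunct is forced at a.
b: does not force it — b ⊮ (¬p3 ∧ p3) ∨ ¬p1: neither disjunct is forced at b.
c: does not force it.
d: forces it.
Worlds forcing the formula: {d}.

1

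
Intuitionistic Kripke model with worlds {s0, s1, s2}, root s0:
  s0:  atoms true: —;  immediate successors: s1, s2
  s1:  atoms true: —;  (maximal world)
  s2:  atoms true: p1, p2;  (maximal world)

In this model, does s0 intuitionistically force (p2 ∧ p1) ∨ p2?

s0 ⊮ (p2 ∧ p1) ∨ p2: neither disjunct is forced at s0.
s0 ⊮ p2 ∧ p1 since s0 fails p2.

No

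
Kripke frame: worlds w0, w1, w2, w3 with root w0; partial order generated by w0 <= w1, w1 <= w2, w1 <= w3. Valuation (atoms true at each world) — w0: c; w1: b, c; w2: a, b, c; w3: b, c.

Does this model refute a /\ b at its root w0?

w0 ||-/- a /\ b since w0 fails a.
So the root w0 does not force a /\ b; the model is a countermodel.

Yes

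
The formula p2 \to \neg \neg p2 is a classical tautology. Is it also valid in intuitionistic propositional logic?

This is double-negation introduction, which is intuitionistically derivable.
If a world forces p2 then every accessible world forces p2 (persistence), so none forces \neg p2; hence \neg \neg p2.

Yes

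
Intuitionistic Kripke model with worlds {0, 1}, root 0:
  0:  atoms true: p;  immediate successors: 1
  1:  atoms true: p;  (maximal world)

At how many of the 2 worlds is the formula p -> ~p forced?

0: does not force it — 0 ||-/- p -> ~p: already at 0 itself, 0 ||- p but 0 ||-/- ~p.
1: does not force it.
Worlds forcing the formula: { }.

0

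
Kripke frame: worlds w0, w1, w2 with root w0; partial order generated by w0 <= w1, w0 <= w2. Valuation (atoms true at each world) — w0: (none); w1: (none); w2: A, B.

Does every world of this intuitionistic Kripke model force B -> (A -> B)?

Yes

w0 ||- B -> (A -> B): every world accessible from w0 that forces B (namely w2) also forces A -> B.
Since the root w0 forces B -> (A -> B) and forcing is persistent (monotone upward), every world forces it.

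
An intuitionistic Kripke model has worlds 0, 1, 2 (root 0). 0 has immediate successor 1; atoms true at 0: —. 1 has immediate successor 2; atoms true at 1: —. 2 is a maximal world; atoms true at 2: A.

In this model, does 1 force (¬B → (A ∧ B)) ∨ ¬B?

Yes

1 ⊩ (¬B → (A ∧ B)) ∨ ¬B via the disjunct ¬B.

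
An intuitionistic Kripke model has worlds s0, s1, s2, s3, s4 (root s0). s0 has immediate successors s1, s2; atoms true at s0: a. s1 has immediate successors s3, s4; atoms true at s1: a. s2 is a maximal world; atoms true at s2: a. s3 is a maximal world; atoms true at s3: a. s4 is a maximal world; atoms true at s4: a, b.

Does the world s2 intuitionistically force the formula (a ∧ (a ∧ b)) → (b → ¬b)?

s2 ⊩ (a ∧ (a ∧ b)) → (b → ¬b) vacuously: no world accessible from s2 forces the antecedent a ∧ (a ∧ b).

Yes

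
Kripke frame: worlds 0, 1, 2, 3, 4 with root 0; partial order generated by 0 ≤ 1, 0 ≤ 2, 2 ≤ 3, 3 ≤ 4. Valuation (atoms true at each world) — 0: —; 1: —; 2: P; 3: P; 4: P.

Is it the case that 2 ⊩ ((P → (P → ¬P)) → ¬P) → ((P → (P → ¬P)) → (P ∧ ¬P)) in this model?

Yes

2 ⊩ ((P → (P → ¬P)) → ¬P) → ((P → (P → ¬P)) → (P ∧ ¬P)): every world accessible from 2 that forces (P → (P → ¬P)) → ¬P (namely 2, 3, 4) also forces (P → (P → ¬P)) → (P ∧ ¬P).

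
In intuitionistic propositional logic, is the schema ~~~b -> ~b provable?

This is triple-negation reduction, which is intuitionistically derivable.
Assume ~~~b and suppose b. Then ~~b (double-negation introduction), contradicting ~~~b. So ~b.

Yes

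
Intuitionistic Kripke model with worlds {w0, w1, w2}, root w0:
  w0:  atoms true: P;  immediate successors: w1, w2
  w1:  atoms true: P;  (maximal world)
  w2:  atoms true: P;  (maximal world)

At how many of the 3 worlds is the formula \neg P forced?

0

w0: does not force it — w0 \nVdash \neg P since w0 is accessible from w0 and w0 \Vdash P.
w1: does not force it — w1 \nVdash \neg P since w1 is accessible from w1 and w1 \Vdash P.
w2: does not force it — w2 \nVdash \neg P since w2 is accessible from w2 and w2 \Vdash P.
Worlds forcing the formula: { }.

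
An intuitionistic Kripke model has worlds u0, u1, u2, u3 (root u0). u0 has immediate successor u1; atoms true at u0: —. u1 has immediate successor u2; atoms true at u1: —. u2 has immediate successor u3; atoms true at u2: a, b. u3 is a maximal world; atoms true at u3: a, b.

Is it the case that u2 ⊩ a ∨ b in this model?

u2 ⊩ a ∨ b via the disjunct a.

Yes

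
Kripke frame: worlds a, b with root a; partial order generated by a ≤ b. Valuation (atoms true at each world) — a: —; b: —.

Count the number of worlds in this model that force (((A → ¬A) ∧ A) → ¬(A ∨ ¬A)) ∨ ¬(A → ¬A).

2

a: forces it.
b: forces it.
Worlds forcing the formula: {a, b}.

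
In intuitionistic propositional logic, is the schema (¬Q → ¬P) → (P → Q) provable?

No

This is the converse of contraposition, which is not intuitionistically valid.
A Kripke countermodel: worlds 0, 1; order generated by 0 ≤ 1; atoms true at each world — 0:{P}; 1:{P,Q}.
0 ⊮ (¬Q → ¬P) → (P → Q): already at 0 itself, 0 ⊩ ¬Q → ¬P but 0 ⊮ P → Q.
0 ⊮ P → Q: already at 0 itself, 0 ⊩ P but 0 ⊮ Q.
0 lacks atom Q, so 0 ⊮ Q.
So the root 0 does not force the formula.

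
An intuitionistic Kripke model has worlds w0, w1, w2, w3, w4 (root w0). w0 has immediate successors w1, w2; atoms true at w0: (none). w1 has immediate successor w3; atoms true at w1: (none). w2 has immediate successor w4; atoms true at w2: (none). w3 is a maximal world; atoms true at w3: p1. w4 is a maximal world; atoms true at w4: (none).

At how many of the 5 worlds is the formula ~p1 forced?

2

w0: does not force it — w0 ||-/- ~p1 since w3 is accessible from w0 and w3 ||- p1.
w1: does not force it.
w2: forces it.
w3: does not force it.
w4: forces it.
Worlds forcing the formula: {w2, w4}.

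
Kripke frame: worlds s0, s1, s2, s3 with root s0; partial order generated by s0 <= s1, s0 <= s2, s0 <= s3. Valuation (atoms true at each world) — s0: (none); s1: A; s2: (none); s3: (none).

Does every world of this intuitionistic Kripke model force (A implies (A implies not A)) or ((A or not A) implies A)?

Not every world: s0 does not force (A implies (A implies not A)) or ((A or not A) implies A).
s0 does not force (A implies (A implies not A)) or ((A or not A) implies A): neither disjunct is forced at s0.
s0 does not force A implies (A implies not A): at the accessible world s1, s1 forces A but s1 does not force A implies not A.

No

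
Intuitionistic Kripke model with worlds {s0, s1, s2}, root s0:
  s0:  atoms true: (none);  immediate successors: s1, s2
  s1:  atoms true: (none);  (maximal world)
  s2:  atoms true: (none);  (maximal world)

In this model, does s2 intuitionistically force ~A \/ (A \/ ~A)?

s2 ||- ~A \/ (A \/ ~A) via the disjunct ~A.

Yes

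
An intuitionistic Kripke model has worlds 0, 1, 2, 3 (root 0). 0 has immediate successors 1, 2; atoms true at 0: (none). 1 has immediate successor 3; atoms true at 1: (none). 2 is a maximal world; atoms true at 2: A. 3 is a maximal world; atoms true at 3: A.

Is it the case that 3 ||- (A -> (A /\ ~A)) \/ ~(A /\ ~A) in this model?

3 ||- (A -> (A /\ ~A)) \/ ~(A /\ ~A) via the disjunct ~(A /\ ~A).

Yes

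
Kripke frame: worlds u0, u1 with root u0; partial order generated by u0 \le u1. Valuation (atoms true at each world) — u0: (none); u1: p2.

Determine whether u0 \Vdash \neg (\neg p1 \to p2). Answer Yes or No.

u0 \nVdash \neg (\neg p1 \to p2) since u1 is accessible from u0 and u1 \Vdash \neg p1 \to p2.
u1 \Vdash \neg p1 \to p2: every world accessible from u1 that forces \neg p1 (namely u1) also forces p2.

No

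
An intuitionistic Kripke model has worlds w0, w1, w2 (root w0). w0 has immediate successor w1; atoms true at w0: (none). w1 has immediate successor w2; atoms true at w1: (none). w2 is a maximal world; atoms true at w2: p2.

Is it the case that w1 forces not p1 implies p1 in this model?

No

w1 does not force not p1 implies p1: already at w1 itself, w1 forces not p1 but w1 does not force p1.
w1 lacks atom p1, so w1 does not force p1.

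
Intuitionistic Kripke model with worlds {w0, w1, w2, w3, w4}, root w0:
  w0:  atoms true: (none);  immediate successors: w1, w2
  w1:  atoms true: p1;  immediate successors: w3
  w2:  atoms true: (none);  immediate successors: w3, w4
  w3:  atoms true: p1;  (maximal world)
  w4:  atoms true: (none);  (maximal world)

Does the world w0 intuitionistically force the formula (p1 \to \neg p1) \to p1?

w0 \nVdash (p1 \to \neg p1) \to p1: at the accessible world w4, w4 \Vdash p1 \to \neg p1 but w4 \nVdash p1.
w4 lacks atom p1, so w4 \nVdash p1.

No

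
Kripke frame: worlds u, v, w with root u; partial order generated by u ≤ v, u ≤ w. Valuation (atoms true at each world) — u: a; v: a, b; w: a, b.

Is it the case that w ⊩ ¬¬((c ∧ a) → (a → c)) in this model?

w ⊩ ¬¬((c ∧ a) → (a → c)): no world accessible from w forces ¬((c ∧ a) → (a → c)).

Yes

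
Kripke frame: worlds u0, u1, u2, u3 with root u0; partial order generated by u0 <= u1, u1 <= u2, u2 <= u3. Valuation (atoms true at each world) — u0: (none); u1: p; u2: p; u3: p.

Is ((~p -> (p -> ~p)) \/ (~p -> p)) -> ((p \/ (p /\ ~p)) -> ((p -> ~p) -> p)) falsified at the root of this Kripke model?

No

u0 ||- ((~p -> (p -> ~p)) \/ (~p -> p)) -> ((p \/ (p /\ ~p)) -> ((p -> ~p) -> p)): every world accessible from u0 that forces (~p -> (p -> ~p)) \/ (~p -> p) (namely u0, u1, u2, u3) also forces (p \/ (p /\ ~p)) -> ((p -> ~p) -> p).
So the root u0 forces ((~p -> (p -> ~p)) \/ (~p -> p)) -> ((p \/ (p /\ ~p)) -> ((p -> ~p) -> p)); the model is not a countermodel.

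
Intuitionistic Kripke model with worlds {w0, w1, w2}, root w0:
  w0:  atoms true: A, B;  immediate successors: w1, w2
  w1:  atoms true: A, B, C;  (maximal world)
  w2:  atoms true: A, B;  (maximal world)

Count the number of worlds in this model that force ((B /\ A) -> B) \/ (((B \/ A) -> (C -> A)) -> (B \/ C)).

3

w0: forces it.
w1: forces it.
w2: forces it.
Worlds forcing the formula: {w0, w1, w2}.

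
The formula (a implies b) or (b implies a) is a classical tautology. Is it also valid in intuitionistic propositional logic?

No

This is the Gödel–Dummett linearity axiom, which is not intuitionistically valid.
A Kripke countermodel: worlds u, v, w; order generated by u <= v, u <= w; atoms true at each world — u:{}; v:{a}; w:{b}.
u does not force (a implies b) or (b implies a): neither disjunct is forced at u.
u does not force a implies b: at the accessible world v, v forces a but v does not force b.
v lacks atom b, so v does not force b.
So the root u does not force the formula.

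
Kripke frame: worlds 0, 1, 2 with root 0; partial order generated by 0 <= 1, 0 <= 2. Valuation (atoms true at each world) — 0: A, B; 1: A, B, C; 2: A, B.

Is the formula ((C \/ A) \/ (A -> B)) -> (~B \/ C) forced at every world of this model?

Not every world: 0 ||-/- ((C \/ A) \/ (A -> B)) -> (~B \/ C).
0 ||-/- ((C \/ A) \/ (A -> B)) -> (~B \/ C): already at 0 itself, 0 ||- (C \/ A) \/ (A -> B) but 0 ||-/- ~B \/ C.
0 ||-/- ~B \/ C: neither disjunct is forced at 0.

No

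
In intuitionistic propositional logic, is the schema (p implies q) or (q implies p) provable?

No

This is the Gödel–Dummett linearity axiom, which is not intuitionistically valid.
A Kripke countermodel: worlds 0, 1, 2; order generated by 0 <= 1, 0 <= 2; atoms true at each world — 0:{}; 1:{p}; 2:{q}.
0 does not force (p implies q) or (q implies p): neither disjunct is forced at 0.
0 does not force p implies q: at the accessible world 1, 1 forces p but 1 does not force q.
1 lacks atom q, so 1 does not force q.
So the root 0 does not force the formula.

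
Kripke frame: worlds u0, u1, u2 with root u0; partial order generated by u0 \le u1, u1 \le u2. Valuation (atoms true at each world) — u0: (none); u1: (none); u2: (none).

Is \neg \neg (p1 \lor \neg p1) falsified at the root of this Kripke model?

No

u0 \Vdash \neg \neg (p1 \lor \neg p1): no world accessible from u0 forces \neg (p1 \lor \neg p1).
So the root u0 forces \neg \neg (p1 \lor \neg p1); the model is not a countermodel.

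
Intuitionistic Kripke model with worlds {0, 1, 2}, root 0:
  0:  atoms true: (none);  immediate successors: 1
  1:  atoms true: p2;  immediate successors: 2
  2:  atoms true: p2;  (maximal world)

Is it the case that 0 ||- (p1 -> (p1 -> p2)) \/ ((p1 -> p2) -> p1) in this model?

Yes

0 ||- (p1 -> (p1 -> p2)) \/ ((p1 -> p2) -> p1) via the disjunct p1 -> (p1 -> p2).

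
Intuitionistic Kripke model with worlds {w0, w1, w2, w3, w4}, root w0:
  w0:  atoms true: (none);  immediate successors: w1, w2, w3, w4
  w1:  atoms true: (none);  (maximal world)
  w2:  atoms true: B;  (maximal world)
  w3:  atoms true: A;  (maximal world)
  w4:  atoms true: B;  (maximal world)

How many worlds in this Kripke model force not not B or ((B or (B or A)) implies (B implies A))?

4

w0: does not force it — w0 does not force not not B or ((B or (B or A)) implies (B implies A)): neither disjunct is forced at w0.
w1: forces it.
w2: forces it.
w3: forces it.
w4: forces it.
Worlds forcing the formula: {w1, w2, w3, w4}.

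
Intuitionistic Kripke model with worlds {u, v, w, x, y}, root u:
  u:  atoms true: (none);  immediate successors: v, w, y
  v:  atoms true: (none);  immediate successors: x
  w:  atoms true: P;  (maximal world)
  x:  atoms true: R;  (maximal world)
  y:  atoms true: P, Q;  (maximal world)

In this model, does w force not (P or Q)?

No

w does not force not (P or Q) since w is accessible from w and w forces P or Q.
w forces P or Q via the disjunct P.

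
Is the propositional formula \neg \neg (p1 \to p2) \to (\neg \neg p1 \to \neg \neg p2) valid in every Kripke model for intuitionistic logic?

This is the distribution of double negation over implication, which is intuitionistically derivable.
Assume \neg \neg (p1 \to p2) and \neg \neg p1; suppose \neg p2. Then p1 \to p2 would give \neg p1 (by contraposition), contradicting \neg \neg p1; so \neg (p1 \to p2), contradicting \neg \neg (p1 \to p2). Hence \neg \neg p2.

Yes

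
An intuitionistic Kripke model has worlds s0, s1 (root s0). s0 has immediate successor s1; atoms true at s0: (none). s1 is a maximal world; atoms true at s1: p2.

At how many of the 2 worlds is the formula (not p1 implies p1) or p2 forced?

1

s0: does not force it — s0 does not force (not p1 implies p1) or p2: neither disjunct is forced at s0.
s1: forces it.
Worlds forcing the formula: {s1}.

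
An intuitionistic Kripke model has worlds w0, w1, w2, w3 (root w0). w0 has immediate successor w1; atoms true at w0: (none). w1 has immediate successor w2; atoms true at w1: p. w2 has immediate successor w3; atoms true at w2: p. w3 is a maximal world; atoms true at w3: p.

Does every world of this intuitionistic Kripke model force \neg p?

No

Not every world: w0 \nVdash \neg p.
w0 \nVdash \neg p since w1 is accessible from w0 and w1 \Vdash p.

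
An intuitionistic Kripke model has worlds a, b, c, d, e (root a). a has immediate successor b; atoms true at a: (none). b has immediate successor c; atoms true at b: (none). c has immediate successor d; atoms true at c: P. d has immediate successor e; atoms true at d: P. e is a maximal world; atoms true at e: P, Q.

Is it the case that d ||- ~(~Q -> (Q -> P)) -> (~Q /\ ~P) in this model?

d ||- ~(~Q -> (Q -> P)) -> (~Q /\ ~P) vacuously: no world accessible from d forces the antecedent ~(~Q -> (Q -> P)).

Yes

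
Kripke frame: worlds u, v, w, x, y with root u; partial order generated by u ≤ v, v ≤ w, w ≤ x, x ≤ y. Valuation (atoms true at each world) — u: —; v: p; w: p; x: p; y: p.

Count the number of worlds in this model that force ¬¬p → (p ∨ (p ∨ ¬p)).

4

u: does not force it — u ⊮ ¬¬p → (p ∨ (p ∨ ¬p)): already at u itself, u ⊩ ¬¬p but u ⊮ p ∨ (p ∨ ¬p).
v: forces it.
w: forces it.
x: forces it.
y: forces it.
Worlds forcing the formula: {v, w, x, y}.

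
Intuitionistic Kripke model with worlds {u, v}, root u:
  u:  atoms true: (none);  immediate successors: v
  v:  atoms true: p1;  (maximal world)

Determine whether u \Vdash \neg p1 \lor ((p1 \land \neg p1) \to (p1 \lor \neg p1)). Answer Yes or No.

Yes

u \Vdash \neg p1 \lor ((p1 \land \neg p1) \to (p1 \lor \neg p1)) via the disjunct (p1 \land \neg p1) \to (p1 \lor \neg p1).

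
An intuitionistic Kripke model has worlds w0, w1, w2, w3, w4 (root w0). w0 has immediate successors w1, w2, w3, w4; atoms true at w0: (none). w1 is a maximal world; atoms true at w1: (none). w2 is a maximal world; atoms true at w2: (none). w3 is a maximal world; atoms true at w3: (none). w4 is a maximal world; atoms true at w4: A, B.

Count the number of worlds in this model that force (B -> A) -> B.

1

w0: does not force it — w0 ||-/- (B -> A) -> B: already at w0 itself, w0 ||- B -> A but w0 ||-/- B.
w1: does not force it — w1 ||-/- (B -> A) -> B: already at w1 itself, w1 ||- B -> A but w1 ||-/- B.
w2: does not force it.
w3: does not force it.
w4: forces it.
Worlds forcing the formula: {w4}.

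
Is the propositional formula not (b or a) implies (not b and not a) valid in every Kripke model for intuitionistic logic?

This is a constructively valid De Morgan direction (negated disjunction to conjunction of negations), which is intuitionistically derivable.
From not (b or a): if b held then b or a would, contradiction — so not b; similarly not a.

Yes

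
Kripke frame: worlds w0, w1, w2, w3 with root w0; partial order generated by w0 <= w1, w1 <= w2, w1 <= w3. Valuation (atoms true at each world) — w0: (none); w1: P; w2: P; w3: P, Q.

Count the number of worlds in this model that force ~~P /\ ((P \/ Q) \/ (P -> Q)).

w0: does not force it — w0 ||-/- ~~P /\ ((P \/ Q) \/ (P -> Q)) since w0 fails (P \/ Q) \/ (P -> Q).
w1: forces it.
w2: forces it.
w3: forces it.
Worlds forcing the formula: {w1, w2, w3}.

3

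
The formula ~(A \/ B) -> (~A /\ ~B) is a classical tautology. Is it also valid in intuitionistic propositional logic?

Yes

This is a constructively valid De Morgan direction (negated disjunction to conjunction of negations), which is intuitionistically derivable.
From ~(A \/ B): if A held then A \/ B would, contradiction — so ~A; similarly ~B.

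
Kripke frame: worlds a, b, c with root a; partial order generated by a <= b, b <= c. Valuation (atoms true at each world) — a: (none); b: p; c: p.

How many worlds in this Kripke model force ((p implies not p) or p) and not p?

0

a: does not force it — a does not force ((p implies not p) or p) and not p since a fails (p implies not p) or p.
b: does not force it — b does not force ((p implies not p) or p) and not p since b fails not p.
c: does not force it — c does not force ((p implies not p) or p) and not p since c fails not p.
Worlds forcing the formula: { }.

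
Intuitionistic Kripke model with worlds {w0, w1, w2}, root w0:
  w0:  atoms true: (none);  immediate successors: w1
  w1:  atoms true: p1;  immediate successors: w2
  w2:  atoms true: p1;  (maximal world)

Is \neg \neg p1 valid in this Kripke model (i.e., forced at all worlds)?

w0 \Vdash \neg \neg p1: no world accessible from w0 forces \neg p1.
Since the root w0 forces \neg \neg p1 and forcing is persistent (monotone upward), every world forces it.

Yes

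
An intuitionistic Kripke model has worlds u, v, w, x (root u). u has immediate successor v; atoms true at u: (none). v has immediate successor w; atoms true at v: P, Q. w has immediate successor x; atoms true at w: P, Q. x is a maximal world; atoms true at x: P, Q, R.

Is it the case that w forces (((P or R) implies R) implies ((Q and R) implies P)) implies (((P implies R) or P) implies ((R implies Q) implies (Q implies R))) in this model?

No

w does not force (((P or R) implies R) implies ((Q and R) implies P)) implies (((P implies R) or P) implies ((R implies Q) implies (Q implies R))): already at w itself, w forces ((P or R) implies R) implies ((Q and R) implies P) but w does not force ((P implies R) or P) implies ((R implies Q) implies (Q implies R)).
w does not force ((P implies R) or P) implies ((R implies Q) implies (Q implies R)): already at w itself, w forces (P implies R) or P but w does not force (R implies Q) implies (Q implies R).
w does not force (R implies Q) implies (Q implies R): already at w itself, w forces R implies Q but w does not force Q implies R.
w does not force Q implies R: already at w itself, w forces Q but w does not force R.
w lacks atom R, so w does not force R.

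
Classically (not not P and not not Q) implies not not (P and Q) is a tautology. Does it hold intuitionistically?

This is the distribution of double negation over conjunction, which is intuitionistically derivable.
Assume not not P, not not Q, and not (P and Q). From P we'd get not Q (since P and Q is refuted), contradicting not not Q; so not P, contradicting not not P.

Yes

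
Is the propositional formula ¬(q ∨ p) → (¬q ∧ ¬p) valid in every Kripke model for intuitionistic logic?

Yes

This is a constructively valid De Morgan direction (negated disjunction to conjunction of negations), which is intuitionistically derivable.
From ¬(q ∨ p): if q held then q ∨ p would, contradiction — so ¬q; similarly ¬p.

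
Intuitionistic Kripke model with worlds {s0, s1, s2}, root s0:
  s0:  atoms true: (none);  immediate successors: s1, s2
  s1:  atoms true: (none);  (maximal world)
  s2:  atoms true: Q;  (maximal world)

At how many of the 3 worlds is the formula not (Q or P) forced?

s0: does not force it — s0 does not force not (Q or P) since s2 is accessible from s0 and s2 forces Q or P.
s1: forces it.
s2: does not force it — s2 does not force not (Q or P) since s2 is accessible from s2 and s2 forces Q or P.
Worlds forcing the formula: {s1}.

1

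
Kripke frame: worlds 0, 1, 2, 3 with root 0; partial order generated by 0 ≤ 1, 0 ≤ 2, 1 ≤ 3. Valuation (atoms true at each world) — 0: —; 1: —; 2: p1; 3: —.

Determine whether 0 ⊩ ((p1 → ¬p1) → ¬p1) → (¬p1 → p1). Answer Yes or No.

No

0 ⊮ ((p1 → ¬p1) → ¬p1) → (¬p1 → p1): already at 0 itself, 0 ⊩ (p1 → ¬p1) → ¬p1 but 0 ⊮ ¬p1 → p1.
0 ⊮ ¬p1 → p1: at the accessible world 1, 1 ⊩ ¬p1 but 1 ⊮ p1.
1 lacks atom p1, so 1 ⊮ p1.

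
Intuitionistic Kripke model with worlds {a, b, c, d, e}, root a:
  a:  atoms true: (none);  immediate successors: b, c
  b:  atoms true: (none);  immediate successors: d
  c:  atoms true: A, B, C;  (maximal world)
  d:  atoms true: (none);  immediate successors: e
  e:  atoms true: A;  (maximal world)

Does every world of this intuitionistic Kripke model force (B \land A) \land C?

Not every world: a \nVdash (B \land A) \land C.
a \nVdash (B \land A) \land C since a fails B \land A.

No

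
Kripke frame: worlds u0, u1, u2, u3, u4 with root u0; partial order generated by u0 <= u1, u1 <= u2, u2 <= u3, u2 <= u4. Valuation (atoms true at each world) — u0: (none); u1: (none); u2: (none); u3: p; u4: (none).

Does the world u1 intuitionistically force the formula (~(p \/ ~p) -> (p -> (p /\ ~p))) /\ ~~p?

No

u1 ||-/- (~(p \/ ~p) -> (p -> (p /\ ~p))) /\ ~~p since u1 fails ~~p.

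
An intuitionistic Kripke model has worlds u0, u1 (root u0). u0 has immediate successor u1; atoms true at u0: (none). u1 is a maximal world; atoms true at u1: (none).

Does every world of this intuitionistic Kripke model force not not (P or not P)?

Yes

u0 forces not not (P or not P): no world accessible from u0 forces not (P or not P).
Since the root u0 forces not not (P or not P) and forcing is persistent (monotone upward), every world forces it.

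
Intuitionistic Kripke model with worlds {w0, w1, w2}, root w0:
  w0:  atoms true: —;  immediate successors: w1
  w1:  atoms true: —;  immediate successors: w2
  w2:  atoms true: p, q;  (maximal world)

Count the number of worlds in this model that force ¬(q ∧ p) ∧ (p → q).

w0: does not force it — w0 ⊮ ¬(q ∧ p) ∧ (p → q) since w0 fails ¬(q ∧ p).
w1: does not force it — w1 ⊮ ¬(q ∧ p) ∧ (p → q) since w1 fails ¬(q ∧ p).
w2: does not force it — w2 ⊮ ¬(q ∧ p) ∧ (p → q) since w2 fails ¬(q ∧ p).
Worlds forcing the formula: { }.

0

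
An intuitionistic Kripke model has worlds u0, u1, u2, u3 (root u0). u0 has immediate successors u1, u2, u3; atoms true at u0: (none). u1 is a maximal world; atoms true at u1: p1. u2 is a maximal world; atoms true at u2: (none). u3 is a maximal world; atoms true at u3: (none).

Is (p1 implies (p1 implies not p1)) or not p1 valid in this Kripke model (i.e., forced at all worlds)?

No

Not every world: u0 does not force (p1 implies (p1 implies not p1)) or not p1.
u0 does not force (p1 implies (p1 implies not p1)) or not p1: neither disjunct is forced at u0.
u0 does not force p1 implies (p1 implies not p1): at the accessible world u1, u1 forces p1 but u1 does not force p1 implies not p1.
u1 does not force p1 implies not p1: already at u1 itself, u1 forces p1 but u1 does not force not p1.
u1 does not force not p1 since u1 is accessible from u1 and u1 forces p1.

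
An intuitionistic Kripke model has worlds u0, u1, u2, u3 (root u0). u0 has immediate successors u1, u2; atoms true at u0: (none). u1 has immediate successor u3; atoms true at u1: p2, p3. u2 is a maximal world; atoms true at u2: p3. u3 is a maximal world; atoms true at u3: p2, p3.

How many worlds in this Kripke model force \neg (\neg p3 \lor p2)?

1

u0: does not force it — u0 \nVdash \neg (\neg p3 \lor p2) since u1 is accessible from u0 and u1 \Vdash \neg p3 \lor p2.
u1: does not force it — u1 \nVdash \neg (\neg p3 \lor p2) since u1 is accessible from u1 and u1 \Vdash \neg p3 \lor p2.
u2: forces it.
u3: does not force it.
Worlds forcing the formula: {u2}.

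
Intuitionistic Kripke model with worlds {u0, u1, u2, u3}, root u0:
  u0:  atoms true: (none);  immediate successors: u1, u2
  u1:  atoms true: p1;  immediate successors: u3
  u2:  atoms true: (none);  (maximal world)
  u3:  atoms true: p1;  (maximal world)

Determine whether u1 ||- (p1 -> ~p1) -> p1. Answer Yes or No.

u1 ||- (p1 -> ~p1) -> p1 vacuously: no world accessible from u1 forces the antecedent p1 -> ~p1.

Yes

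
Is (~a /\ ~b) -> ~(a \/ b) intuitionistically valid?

Yes

This is a constructively valid De Morgan direction (conjunction of negations to negated disjunction), which is intuitionistically derivable.
If both ~a and ~b hold at a world, no accessible world forces a or forces b, so none forces a \/ b.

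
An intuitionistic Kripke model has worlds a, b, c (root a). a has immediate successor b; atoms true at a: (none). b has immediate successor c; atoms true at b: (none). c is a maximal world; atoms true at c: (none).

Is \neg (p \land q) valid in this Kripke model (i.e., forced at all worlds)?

a \Vdash \neg (p \land q): no world accessible from a forces p \land q.
Since the root a forces \neg (p \land q) and forcing is persistent (monotone upward), every world forces it.

Yes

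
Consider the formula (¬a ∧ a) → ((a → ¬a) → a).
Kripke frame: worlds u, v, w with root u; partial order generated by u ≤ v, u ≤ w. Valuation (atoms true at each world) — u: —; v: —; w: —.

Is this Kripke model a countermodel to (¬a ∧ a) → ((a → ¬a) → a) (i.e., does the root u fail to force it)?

u ⊩ (¬a ∧ a) → ((a → ¬a) → a) vacuously: no world accessible from u forces the antecedent ¬a ∧ a.
So the root u forces (¬a ∧ a) → ((a → ¬a) → a); the model is not a countermodel.

No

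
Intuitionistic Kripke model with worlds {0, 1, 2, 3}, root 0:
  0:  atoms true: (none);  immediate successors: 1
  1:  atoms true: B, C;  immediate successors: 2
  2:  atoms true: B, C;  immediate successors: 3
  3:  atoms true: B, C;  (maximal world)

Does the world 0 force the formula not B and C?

0 does not force not B and C since 0 fails not B.

No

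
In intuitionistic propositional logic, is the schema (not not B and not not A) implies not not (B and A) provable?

Yes

This is the distribution of double negation over conjunction, which is intuitionistically derivable.
Assume not not B, not not A, and not (B and A). From B we'd get not A (since B and A is refuted), contradicting not not A; so not B, contradicting not not B.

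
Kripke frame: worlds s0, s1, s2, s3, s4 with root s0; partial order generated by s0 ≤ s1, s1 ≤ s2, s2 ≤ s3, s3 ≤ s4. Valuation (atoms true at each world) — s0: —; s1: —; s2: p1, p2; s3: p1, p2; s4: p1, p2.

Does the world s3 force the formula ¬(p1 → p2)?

s3 ⊮ ¬(p1 → p2) since s3 is accessible from s3 and s3 ⊩ p1 → p2.
s3 ⊩ p1 → p2: every world accessible from s3 that forces p1 (namely s3, s4) also forces p2.

No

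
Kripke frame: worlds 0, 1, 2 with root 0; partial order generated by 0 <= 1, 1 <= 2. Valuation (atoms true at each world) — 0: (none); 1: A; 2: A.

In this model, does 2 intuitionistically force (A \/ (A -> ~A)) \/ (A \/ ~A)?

Yes

2 ||- (A \/ (A -> ~A)) \/ (A \/ ~A) via the disjunct A \/ (A -> ~A).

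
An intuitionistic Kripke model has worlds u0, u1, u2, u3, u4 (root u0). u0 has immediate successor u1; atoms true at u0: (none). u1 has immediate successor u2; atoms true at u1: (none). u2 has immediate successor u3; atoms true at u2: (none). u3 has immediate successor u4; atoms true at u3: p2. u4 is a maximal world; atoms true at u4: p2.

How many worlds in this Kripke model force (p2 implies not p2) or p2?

u0: does not force it — u0 does not force (p2 implies not p2) or p2: neither disjunct is forced at u0.
u1: does not force it.
u2: does not force it.
u3: forces it.
u4: forces it.
Worlds forcing the formula: {u3, u4}.

2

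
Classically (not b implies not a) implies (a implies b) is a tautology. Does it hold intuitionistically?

This is the converse of contraposition, which is not intuitionistically valid.
A Kripke countermodel: worlds u0, u1; order generated by u0 <= u1; atoms true at each world — u0:{a}; u1:{a,b}.
u0 does not force (not b implies not a) implies (a implies b): already at u0 itself, u0 forces not b implies not a but u0 does not force a implies b.
u0 does not force a implies b: already at u0 itself, u0 forces a but u0 does not force b.
u0 lacks atom b, so u0 does not force b.
So the root u0 does not force the formula.

No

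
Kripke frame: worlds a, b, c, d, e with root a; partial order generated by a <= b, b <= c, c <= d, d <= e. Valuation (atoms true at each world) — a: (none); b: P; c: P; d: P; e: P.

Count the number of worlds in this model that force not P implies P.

5

a: forces it.
b: forces it.
c: forces it.
d: forces it.
e: forces it.
Worlds forcing the formula: {a, b, c, d, e}.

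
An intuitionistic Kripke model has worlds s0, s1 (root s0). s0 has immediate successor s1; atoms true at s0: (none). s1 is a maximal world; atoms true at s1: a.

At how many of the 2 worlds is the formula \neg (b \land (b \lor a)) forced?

2

s0: forces it.
s1: forces it.
Worlds forcing the formula: {s0, s1}.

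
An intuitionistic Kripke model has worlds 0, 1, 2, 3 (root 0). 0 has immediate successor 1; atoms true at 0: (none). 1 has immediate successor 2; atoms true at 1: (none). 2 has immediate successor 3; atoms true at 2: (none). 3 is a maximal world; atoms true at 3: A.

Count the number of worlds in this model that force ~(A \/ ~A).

0

0: does not force it — 0 ||-/- ~(A \/ ~A) since 3 is accessible from 0 and 3 ||- A \/ ~A.
1: does not force it — 1 ||-/- ~(A \/ ~A) since 3 is accessible from 1 and 3 ||- A \/ ~A.
2: does not force it.
3: does not force it.
Worlds forcing the formula: { }.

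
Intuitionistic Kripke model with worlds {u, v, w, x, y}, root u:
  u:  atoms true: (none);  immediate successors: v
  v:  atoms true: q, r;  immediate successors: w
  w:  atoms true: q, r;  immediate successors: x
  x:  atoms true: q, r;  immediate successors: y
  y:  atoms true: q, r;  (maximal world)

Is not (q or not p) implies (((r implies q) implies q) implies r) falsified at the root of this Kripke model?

u forces not (q or not p) implies (((r implies q) implies q) implies r) vacuously: no world accessible from u forces the antecedent not (q or not p).
So the root u forces not (q or not p) implies (((r implies q) implies q) implies r); the model is not a countermodel.

No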